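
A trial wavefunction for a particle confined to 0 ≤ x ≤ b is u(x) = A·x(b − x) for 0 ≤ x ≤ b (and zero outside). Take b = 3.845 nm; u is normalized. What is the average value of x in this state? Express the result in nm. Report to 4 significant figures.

⟨x⟩ ≈ 1.923 nm

⟨x⟩ = ∫ x |u|² dx over the full domain.
Expanding the polynomial and integrating term by term, since the A² factors cancel between numerator and denominator, ⟨x⟩ = b/2.
Putting b = 3.845 gives 1.9225.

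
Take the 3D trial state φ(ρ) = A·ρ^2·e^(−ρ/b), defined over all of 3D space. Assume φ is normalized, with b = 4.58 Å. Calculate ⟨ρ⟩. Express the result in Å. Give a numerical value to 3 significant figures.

⟨ρ⟩ = ∫ ρ |φ|² 4πρ² dρ over the full domain.
Recall ∫₀^∞ ρ^m e^(−ρ/β) dρ = m!·β^(m+1), the ratio of the moment integral to the normalization integral gives ⟨ρ⟩ = 7·b/2.
Putting b = 4.58 gives 16.03.

⟨ρ⟩ ≈ 16.0 Å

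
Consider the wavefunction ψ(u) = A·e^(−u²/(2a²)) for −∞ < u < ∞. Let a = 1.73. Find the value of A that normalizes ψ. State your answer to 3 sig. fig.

A ≈ 0.571

Normalization requires ∫|ψ|² du = 1, integrated from −∞ to ∞.
With ∫_{−∞}^{∞} u^(2m) e^(−αu²) du = (2m−1)!!·√π / (2^m α^(m+1/2)), carrying out the integral gives A² · √(π)·a.
So A² = (√(π)·a)^(−1).
Plugging in a = 1.73 yields A = 0.5711.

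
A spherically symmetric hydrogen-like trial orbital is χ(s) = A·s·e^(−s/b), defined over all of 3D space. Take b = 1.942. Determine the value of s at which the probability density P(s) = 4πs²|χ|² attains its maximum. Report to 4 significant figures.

s ≈ 3.884

Set d/ds [P(s) = 4πs²|χ|²] = 0 and solve for s > 0.
This gives s = 2·b.
With b = 1.942, the most probable radial distance is 3.8840.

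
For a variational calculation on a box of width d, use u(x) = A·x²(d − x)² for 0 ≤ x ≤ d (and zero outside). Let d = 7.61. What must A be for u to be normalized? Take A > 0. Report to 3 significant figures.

A ≈ 0.00271

The normalization condition is ∫|u|² dx = 1 from 0 to d.
Expanding the polynomial and integrating term by term, the integral (without the A² prefactor) comes out to d^9/630.
Hence A² = 1/[d^9/630].
Plugging in d = 7.61 yields A = 0.002713.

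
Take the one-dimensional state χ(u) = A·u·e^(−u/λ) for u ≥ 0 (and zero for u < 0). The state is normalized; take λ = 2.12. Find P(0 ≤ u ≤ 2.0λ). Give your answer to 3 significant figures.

P ≈ 0.762

P = ∫_{0}^{2.0λ} |χ(u)|² du.
The normalization integral ∫|χ|²du over the whole domain equals λ^3/4·A², and A² cancels in the ratio.
Substituting t = u/λ, A² and the length scale cancel in the ratio: P = ∫_{0}^{2.0} t^2·e^(-2·t) dt / ∫_{0}^{∞} t^2·e^(-2·t) dt.
Using ∫ t^2·e^(-2·t) dt = -(2·t^2 + 2·t + 1)·e^(-2·t)/4, the numerator is 1/4 - 13·e^(-4)/4 and the denominator is 1/4.
Taking the ratio, P = 0.7619.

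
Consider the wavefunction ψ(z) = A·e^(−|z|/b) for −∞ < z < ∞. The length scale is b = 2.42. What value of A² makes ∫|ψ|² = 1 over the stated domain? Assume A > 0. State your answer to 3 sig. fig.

We need A² ∫|f|² dz = 1, taking the integral from −∞ to ∞.
Using ∫₀^∞ zⁿ e^(−αz) dz = n!/αⁿ⁺¹, with ψ = A·e^(−|z|/b), the integral evaluates to A²·[b].
Setting this equal to 1 gives A² = 1/(b).
With b = 2.42: A² = 0.4132 and A = 0.6428.

A^2 ≈ 0.413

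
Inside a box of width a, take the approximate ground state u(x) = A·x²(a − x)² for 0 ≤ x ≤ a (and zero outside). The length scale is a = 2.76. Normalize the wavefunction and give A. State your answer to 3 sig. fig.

The normalization condition is ∫|u|² dx = 1 from 0 to a.
Expanding the polynomial and integrating term by term, ∫|u|² dx = A²·(a^9/630).
Hence A² = 1/[a^9/630].
Plugging in a = 2.76 yields A = 0.2604.

A ≈ 0.260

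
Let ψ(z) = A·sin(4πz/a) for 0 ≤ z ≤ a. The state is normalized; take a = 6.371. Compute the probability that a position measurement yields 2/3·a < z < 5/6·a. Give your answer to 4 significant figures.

The probability is P = ∫ |ψ|² dz over [2/3·a, 5/6·a].
The normalization integral ∫|ψ|²dz over the whole domain equals a/2·A², and A² cancels in the ratio.
Substituting u = z/a, A² and the length scale cancel in the ratio: P = ∫_{2/3}^{5/6} sin(4·π·u)^2 du / ∫_{0}^{1} sin(4·π·u)^2 du.
An antiderivative of sin(4·π·u)^2 is u/2 - sin(4·π·u)·cos(4·π·u)/(8·π); evaluating from 2/3 to 5/6 gives -√(3)/(16·π) + 1/12, while the full integral is 1/2.
Evaluating gives P = (-√(3)/8 + π/6)/π.

P ≈ 0.09775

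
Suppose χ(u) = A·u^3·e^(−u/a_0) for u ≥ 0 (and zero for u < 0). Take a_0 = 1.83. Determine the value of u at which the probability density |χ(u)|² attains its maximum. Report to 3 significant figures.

u ≈ 5.49

The maximum of |χ(u)|² occurs where its derivative vanishes.
Solving yields u = 3·a_0.
With a_0 = 1.83, the most probable position is 5.490.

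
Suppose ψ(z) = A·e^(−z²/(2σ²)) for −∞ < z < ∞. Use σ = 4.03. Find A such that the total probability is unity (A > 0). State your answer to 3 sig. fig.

Require ∫ |ψ|² dz = 1 over the whole domain.
Carrying out the integral gives A² · √(π)·σ.
So A² = (√(π)·σ)^(−1).
With σ = 4.03: A² = 0.1400 and A = 0.3742.

A ≈ 0.374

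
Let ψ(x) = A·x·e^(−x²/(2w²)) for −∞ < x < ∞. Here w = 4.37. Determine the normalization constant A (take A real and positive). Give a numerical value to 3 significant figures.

Require ∫ |ψ|² dx = 1 over the whole domain.
With ∫_{−∞}^{∞} x^(2m) e^(−αx²) dx = (2m−1)!!·√π / (2^m α^(m+1/2)), the integral (without the A² prefactor) comes out to √(π)·w^3/2.
Substituting w = 4.37 gives A² = 0.01352, so A = 0.1163.

A ≈ 0.116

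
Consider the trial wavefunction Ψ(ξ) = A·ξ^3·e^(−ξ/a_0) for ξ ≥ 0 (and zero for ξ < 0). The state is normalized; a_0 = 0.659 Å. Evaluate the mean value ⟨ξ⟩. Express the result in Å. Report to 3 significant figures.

⟨ξ⟩ = ∫ ξ |Ψ|² dξ over the full domain.
The ratio of the moment integral to the normalization integral gives ⟨ξ⟩ = 7·a_0/2.
Putting a_0 = 0.659 gives 2.307.

⟨ξ⟩ ≈ 2.31 Å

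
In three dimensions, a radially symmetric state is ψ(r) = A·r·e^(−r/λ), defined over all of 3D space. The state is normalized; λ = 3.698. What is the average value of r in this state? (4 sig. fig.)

By definition ⟨r⟩ = ∫ r |ψ(r)|² 4πr² dr.
Recall ∫₀^∞ r^m e^(−r/β) dr = m!·β^(m+1), the ratio of the moment integral to the normalization integral gives ⟨r⟩ = 5·λ/2.
Putting λ = 3.698 gives 9.2450.

⟨r⟩ ≈ 9.245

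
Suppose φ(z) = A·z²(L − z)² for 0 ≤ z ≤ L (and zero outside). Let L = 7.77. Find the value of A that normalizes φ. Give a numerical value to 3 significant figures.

A ≈ 0.00247

The normalization condition is ∫|φ|² dz = 1 from 0 to L.
Expanding the polynomial and integrating term by term, the integral (without the A² prefactor) comes out to L^9/630.
Substituting L = 7.77 gives A² = 0.000006103, so A = 0.002470.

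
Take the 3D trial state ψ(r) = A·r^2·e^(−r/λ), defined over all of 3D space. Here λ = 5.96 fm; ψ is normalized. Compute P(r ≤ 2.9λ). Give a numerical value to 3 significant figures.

Integrate the radial probability density 4πr²|ψ|² over r ≤ 2.9λ.
The full normalization integral is A²·[45·π·λ^7/2] = 1, fixing A².
Let u = r/λ; then A², 4π and the length scale all cancel, so P = ∫_{0}^{2.9} u^6·e^(-2·u) du ÷ ∫_{0}^{∞} u^6·e^(-2·u) du.
An antiderivative of u^6·e^(-2·u) is -(4·u^6 + 12·u^5 + 30·u^4 + 60·u^3 + 90·u^2 + 90·u + 45)·e^(-2·u)/8; evaluating from 0 to 2.9 gives ≈ 2.0340, while the full integral is 45/8.
Taking the ratio yields P = 0.3616.

P ≈ 0.362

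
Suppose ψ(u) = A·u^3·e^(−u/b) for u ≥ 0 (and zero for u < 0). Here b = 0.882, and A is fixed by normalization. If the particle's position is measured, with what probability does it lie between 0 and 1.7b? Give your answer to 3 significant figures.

|ψ|² is the probability density, so P = ∫_{0}^{1.7b} |ψ|² du.
The normalization integral ∫|ψ|²du over the whole domain equals 45·b^7/8·A², and A² cancels in the ratio.
In terms of t = u/b (A² and the length scale cancel between numerator and denominator), P = [∫_{0}^{1.7} t^6·e^(-2·t) dt] / [∫_{0}^{∞} t^6·e^(-2·t) dt].
With ∫ t^6·e^(-2·t) dt = -(4·t^6 + 12·t^5 + 30·t^4 + 60·t^3 + 90·t^2 + 90·t + 45)·e^(-2·t)/8 + C, the region integral is ≈ 0.32542 and the full one is 45/8.
Taking the ratio, P = 0.05785.

P ≈ 0.0579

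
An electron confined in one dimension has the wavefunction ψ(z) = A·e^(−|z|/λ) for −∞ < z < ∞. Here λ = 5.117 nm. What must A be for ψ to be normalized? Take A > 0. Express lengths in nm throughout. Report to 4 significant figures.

We need A² ∫|f|² dz = 1, taking the integral from −∞ to ∞.
The integral (without the A² prefactor) comes out to λ.
Setting this equal to 1 gives A² = 1/(λ).
With λ = 5.117: A² = 0.19543 and A = 0.44207.

A ≈ 0.4421 nm^(-1/2)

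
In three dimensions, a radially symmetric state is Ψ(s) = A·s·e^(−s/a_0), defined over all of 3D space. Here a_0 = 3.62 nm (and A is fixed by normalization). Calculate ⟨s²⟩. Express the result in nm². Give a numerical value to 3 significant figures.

By definition ⟨s²⟩ = ∫ s^2 |Ψ(s)|² 4πs² ds.
Evaluating both integrals, ⟨s²⟩ = 15·a_0^2/2.
Putting a_0 = 3.62 gives 98.28.

⟨s^2⟩ ≈ 98.3 nm^2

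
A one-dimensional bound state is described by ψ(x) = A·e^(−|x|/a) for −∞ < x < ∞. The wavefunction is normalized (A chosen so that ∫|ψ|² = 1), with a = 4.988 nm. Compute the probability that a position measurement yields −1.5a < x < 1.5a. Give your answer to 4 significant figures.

|ψ|² is the probability density, so P = ∫_{−1.5a}^{1.5a} |ψ|² dx.
Since A² = 1/(a), this is the region integral divided by the full normalization integral.
By symmetry take twice the x ≥ 0 contribution in numerator and denominator; the 2's cancel. Substituting u = x/a, A² and the length scale cancel in the ratio: P = ∫_{0}^{1.5} e^(-2·u) du / ∫_{0}^{∞} e^(-2·u) du.
Using ∫ e^(-2·u) du = -e^(-2·u)/2, the numerator is 1/2 - e^(-3)/2 and the denominator is 1/2.
This works out to P = 0.95021.

P ≈ 0.9502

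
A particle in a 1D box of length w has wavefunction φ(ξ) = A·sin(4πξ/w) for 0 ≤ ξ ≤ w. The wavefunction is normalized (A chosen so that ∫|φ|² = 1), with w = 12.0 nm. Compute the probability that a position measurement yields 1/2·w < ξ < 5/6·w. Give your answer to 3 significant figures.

P ≈ 0.299

The probability is P = ∫ |φ|² dξ over [1/2·w, 5/6·w].
Since A² = 1/(w/2), this is the region integral divided by the full normalization integral.
In terms of u = ξ/w (A² and the length scale cancel between numerator and denominator), P = [∫_{1/2}^{5/6} sin(4·π·u)^2 du] / [∫_{0}^{1} sin(4·π·u)^2 du].
With ∫ sin(4·π·u)^2 du = u/2 - sin(4·π·u)·cos(4·π·u)/(8·π) + C, the region integral is -√(3)/(32·π) + 1/6 and the full one is 1/2.
Taking the ratio, P = (-√(3)/16 + π/3)/π.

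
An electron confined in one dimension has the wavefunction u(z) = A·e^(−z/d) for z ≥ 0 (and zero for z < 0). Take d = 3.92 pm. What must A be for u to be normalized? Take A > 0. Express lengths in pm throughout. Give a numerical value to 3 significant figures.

Normalization requires ∫|u|² dz = 1, integrated from 0 to ∞.
With ∫₀^∞ z^0 e^(−αz) dz = 0!/α^1, carrying out the integral gives A² · d/2.
Setting this equal to 1 gives A² = 1/(d/2).
Plugging in d = 3.92 yields A = 0.7143.

A ≈ 0.714 pm^(-1/2)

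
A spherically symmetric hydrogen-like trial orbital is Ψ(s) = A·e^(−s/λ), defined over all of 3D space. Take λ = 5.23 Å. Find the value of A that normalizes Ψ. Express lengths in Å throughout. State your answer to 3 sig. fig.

A ≈ 0.0472 Å^(-3/2)

We need A² ∫|f|² 4πs² ds = 1, taking the integral from 0 to ∞.
(Spherical symmetry: dV = 4πs² ds.)
Recall ∫₀^∞ s^m e^(−s/β) ds = m!·β^(m+1), the integral (without the A² prefactor) comes out to π·λ^3.
Setting this equal to 1 gives A² = 1/(π·λ^3).
Substituting λ = 5.23 gives A² = 0.002225, so A = 0.04717.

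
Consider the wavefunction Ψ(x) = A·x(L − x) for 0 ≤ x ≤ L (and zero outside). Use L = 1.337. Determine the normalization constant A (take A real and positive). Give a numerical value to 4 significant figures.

The normalization condition is ∫|Ψ|² dx = 1 from 0 to L.
Expanding the polynomial and integrating term by term, the integral (without the A² prefactor) comes out to L^5/30.
With L = 1.337: A² = 7.0221 and A = 2.6499.

A ≈ 2.650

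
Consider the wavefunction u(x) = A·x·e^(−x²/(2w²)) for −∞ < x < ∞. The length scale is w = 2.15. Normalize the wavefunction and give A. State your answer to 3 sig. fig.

A ≈ 0.337

Normalization requires ∫|u|² dx = 1, integrated from −∞ to ∞.
Differentiating ∫e^(−αx²) dx = √(π/α) under α to get the higher moments, ∫|u|² dx = A²·(√(π)·w^3/2).
So A² = (√(π)·w^3/2)^(−1).
Substituting w = 2.15 gives A² = 0.1135, so A = 0.3370.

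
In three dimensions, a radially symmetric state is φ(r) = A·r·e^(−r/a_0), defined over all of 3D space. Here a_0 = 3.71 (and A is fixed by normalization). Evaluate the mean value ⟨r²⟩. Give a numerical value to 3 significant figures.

⟨r²⟩ = ∫ r^2 |φ|² 4πr² dr over the full domain.
The ratio of the moment integral to the normalization integral gives ⟨r²⟩ = 15·a_0^2/2.
Putting a_0 = 3.71 gives 103.2.

⟨r^2⟩ ≈ 103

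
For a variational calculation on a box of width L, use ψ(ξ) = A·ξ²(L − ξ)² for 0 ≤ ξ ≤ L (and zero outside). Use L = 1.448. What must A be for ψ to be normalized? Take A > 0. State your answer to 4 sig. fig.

The normalization condition is ∫|ψ|² dξ = 1 from 0 to L.
Expanding the polynomial and integrating term by term, carrying out the integral gives A² · L^9/630.
So A² = (L^9/630)^(−1).
Substituting L = 1.448 gives A² = 22.512, so A = 4.7447.

A ≈ 4.745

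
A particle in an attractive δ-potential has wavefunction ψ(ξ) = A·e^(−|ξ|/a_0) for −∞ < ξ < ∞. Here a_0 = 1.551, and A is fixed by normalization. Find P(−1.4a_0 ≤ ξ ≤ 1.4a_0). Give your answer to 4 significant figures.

P ≈ 0.9392

P = ∫_{−1.4a_0}^{1.4a_0} |ψ(ξ)|² dξ.
With A² fixed by ∫|ψ|² = 1, i.e. A² = (a_0)^(−1), substitute and integrate.
Both integrals are even about ξ = 0, so only the ξ ≥ 0 halves are needed (the factors of 2 cancel). Substituting u = ξ/a_0, A² and the length scale cancel in the ratio: P = ∫_{0}^{1.4} e^(-2·u) du / ∫_{0}^{∞} e^(-2·u) du.
With ∫ e^(-2·u) du = -e^(-2·u)/2 + C, the region integral is 1/2 - e^(-14/5)/2 and the full one is 1/2.
This works out to P = 0.93919.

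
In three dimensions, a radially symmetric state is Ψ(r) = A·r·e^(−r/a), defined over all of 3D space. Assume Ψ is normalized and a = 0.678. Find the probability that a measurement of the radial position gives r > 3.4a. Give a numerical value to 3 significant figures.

With dV = 4πr²dr, the probability is ∫|Ψ|² dV over r > 3.4a.
Normalization gives A² = 1/(3·π·a^5).
In terms of u = r/a (A², 4π and the length scale all cancel between numerator and denominator), P = [∫_{3.4}^{∞} u^4·e^(-2·u) du] / [∫_{0}^{∞} u^4·e^(-2·u) du].
Using ∫ u^4·e^(-2·u) du = -(u^4/2 + u^3 + 3·u^2/2 + 3·u/2 + 3/4)·e^(-2·u), the numerator is ≈ 0.14402 and the denominator is 3/4.
This evaluates to P = 0.1920.

P ≈ 0.192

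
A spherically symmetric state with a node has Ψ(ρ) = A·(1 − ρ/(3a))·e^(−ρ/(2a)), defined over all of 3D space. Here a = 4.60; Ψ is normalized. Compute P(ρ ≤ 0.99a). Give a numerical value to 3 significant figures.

P ≈ 0.139

With dV = 4πρ²dρ, the probability is ∫|Ψ|² dV over ρ ≤ 0.99a.
A² is fixed by ∫₀^∞ 4πρ²|Ψ|² dρ = 1, i.e. A² = (8·π·a^3/3)^(−1).
In terms of u = ρ/a (A², 4π and the length scale all cancel between numerator and denominator), P = [∫_{0}^{0.99} u^2·(1 - u/3)^2·e^(-u) du] / [∫_{0}^{∞} u^2·(1 - u/3)^2·e^(-u) du].
An antiderivative of u^2·(1 - u/3)^2·e^(-u) is (-u^4 + 2·u^3 - 3·u^2 - 6·u - 6)·e^(-u)/9; evaluating from 0 to 0.99 gives ≈ 0.092775, while the full integral is 2/3.
Taking the ratio yields P = 0.1392.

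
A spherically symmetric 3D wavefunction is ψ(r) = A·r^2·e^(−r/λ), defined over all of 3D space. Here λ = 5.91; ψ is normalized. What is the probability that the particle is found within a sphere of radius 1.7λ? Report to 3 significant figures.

P ≈ 0.0579

With dV = 4πr²dr, the probability is ∫|ψ|² dV over r ≤ 1.7λ.
A² is fixed by ∫₀^∞ 4πr²|ψ|² dr = 1, i.e. A² = (45·π·λ^7/2)^(−1).
Let u = r/λ; then A², 4π and the length scale all cancel, so P = ∫_{0}^{1.7} u^6·e^(-2·u) du ÷ ∫_{0}^{∞} u^6·e^(-2·u) du.
Using ∫ u^6·e^(-2·u) du = -(4·u^6 + 12·u^5 + 30·u^4 + 60·u^3 + 90·u^2 + 90·u + 45)·e^(-2·u)/8, the numerator is ≈ 0.32542 and the denominator is 45/8.
Taking the ratio yields P = 0.05785.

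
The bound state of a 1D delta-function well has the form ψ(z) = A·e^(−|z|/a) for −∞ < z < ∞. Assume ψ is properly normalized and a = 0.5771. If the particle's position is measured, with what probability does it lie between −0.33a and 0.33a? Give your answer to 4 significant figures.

P ≈ 0.4831

P = ∫_{−0.33a}^{0.33a} |ψ(z)|² dz.
The normalization integral ∫|ψ|²dz over the whole domain equals a·A², and A² cancels in the ratio.
By symmetry take twice the z ≥ 0 contribution in numerator and denominator; the 2's cancel. Substituting u = z/a, A² and the length scale cancel in the ratio: P = ∫_{0}^{0.33} e^(-2·u) du / ∫_{0}^{∞} e^(-2·u) du.
Using ∫ e^(-2·u) du = -e^(-2·u)/2, the numerator is 1/2 - e^(-33/50)/2 and the denominator is 1/2.
Taking the ratio, P = 0.48315.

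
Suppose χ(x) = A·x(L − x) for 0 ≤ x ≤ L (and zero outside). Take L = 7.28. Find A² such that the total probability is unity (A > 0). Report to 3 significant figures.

A^2 ≈ 0.00147

Require ∫ |χ|² dx = 1 over the whole domain.
Expanding the polynomial and integrating term by term, carrying out the integral gives A² · L^5/30.
Substituting L = 7.28 gives A² = 0.001467, so A = 0.03830.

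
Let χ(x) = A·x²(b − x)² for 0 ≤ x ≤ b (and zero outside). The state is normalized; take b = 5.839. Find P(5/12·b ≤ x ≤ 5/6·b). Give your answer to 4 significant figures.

|χ|² is the probability density, so P = ∫_{5/12·b}^{5/6·b} |χ|² dx.
With A² fixed by ∫|χ|² = 1, i.e. A² = (b^9/630)^(−1), substitute and integrate.
Let u = x/b; then A² and the length scale cancel, so P = ∫_{5/12}^{5/6} u^4·(1 - u)^4 du ÷ ∫_{0}^{1} u^4·(1 - u)^4 du.
An antiderivative of u^4·(1 - u)^4 is u^5·(70·u^4 - 315·u^3 + 540·u^2 - 420·u + 126)/630; evaluating from 5/12 to 5/6 gives ≈ 0.00109321, while the full integral is 1/630.
Evaluating gives P = 0.68872.

P ≈ 0.6887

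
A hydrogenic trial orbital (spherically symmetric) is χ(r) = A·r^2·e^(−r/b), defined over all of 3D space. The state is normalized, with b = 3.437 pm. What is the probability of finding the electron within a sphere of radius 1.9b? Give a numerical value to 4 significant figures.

With dV = 4πr²dr, the probability is ∫|χ|² dV over r ≤ 1.9b.
Normalization gives A² = 1/(45·π·b^7/2).
Substituting u = r/b, A², 4π and the length scale all cancel in the ratio: P = ∫_{0}^{1.9} u^6·e^(-2·u) du / ∫_{0}^{∞} u^6·e^(-2·u) du.
An antiderivative of u^6·e^(-2·u) is -(4·u^6 + 12·u^5 + 30·u^4 + 60·u^3 + 90·u^2 + 90·u + 45)·e^(-2·u)/8; evaluating from 0 to 1.9 gives ≈ 0.511270, while the full integral is 45/8.
Taking the ratio yields P = 0.090892.

P ≈ 0.09089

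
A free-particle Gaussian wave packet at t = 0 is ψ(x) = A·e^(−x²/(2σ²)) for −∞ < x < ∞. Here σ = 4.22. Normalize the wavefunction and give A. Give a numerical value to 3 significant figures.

A ≈ 0.366

The normalization condition is ∫|ψ|² dx = 1 from −∞ to ∞.
With ψ = A·e^(−x²/(2σ²)), the integral evaluates to A²·[√(π)·σ].
Setting this equal to 1 gives A² = 1/(√(π)·σ).
Plugging in σ = 4.22 yields A = 0.3656.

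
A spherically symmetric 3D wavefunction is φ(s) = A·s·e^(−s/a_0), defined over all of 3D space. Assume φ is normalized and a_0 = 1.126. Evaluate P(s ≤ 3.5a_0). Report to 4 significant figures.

P ≈ 0.8270

With dV = 4πs²ds, the probability is ∫|φ|² dV over s ≤ 3.5a_0.
The full normalization integral is A²·[3·π·a_0^5] = 1, fixing A².
Substituting u = s/a_0, A², 4π and the length scale all cancel in the ratio: P = ∫_{0}^{3.5} u^4·e^(-2·u) du / ∫_{0}^{∞} u^4·e^(-2·u) du.
With ∫ u^4·e^(-2·u) du = -(u^4/2 + u^3 + 3·u^2/2 + 3·u/2 + 3/4)·e^(-2·u) + C, the region integral is 3/4 - 4553·e^(-7)/32 and the full one is 3/4.
Taking the ratio yields P = 0.82701.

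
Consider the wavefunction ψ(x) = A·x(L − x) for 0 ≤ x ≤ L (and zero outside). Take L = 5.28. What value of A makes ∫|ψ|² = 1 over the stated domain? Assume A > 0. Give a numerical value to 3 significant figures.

A ≈ 0.0855

The normalization condition is ∫|ψ|² dx = 1 from 0 to L.
With ψ = A·x(L − x), the integral evaluates to A²·[L^5/30].
Plugging in L = 5.28 yields A = 0.08550.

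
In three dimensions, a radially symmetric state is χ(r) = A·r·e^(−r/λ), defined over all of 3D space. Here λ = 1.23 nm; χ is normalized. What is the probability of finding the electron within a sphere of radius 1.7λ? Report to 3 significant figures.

With dV = 4πr²dr, the probability is ∫|χ|² dV over r ≤ 1.7λ.
Normalization gives A² = 1/(3·π·λ^5).
Substituting u = r/λ, A², 4π and the length scale all cancel in the ratio: P = ∫_{0}^{1.7} u^4·e^(-2·u) du / ∫_{0}^{∞} u^4·e^(-2·u) du.
An antiderivative of u^4·e^(-2·u) is -(u^4/2 + u^3 + 3·u^2/2 + 3·u/2 + 3/4)·e^(-2·u); evaluating from 0 to 1.7 gives ≈ 0.19186, while the full integral is 3/4.
The region integral divided by the full integral gives P = 0.2558.

P ≈ 0.256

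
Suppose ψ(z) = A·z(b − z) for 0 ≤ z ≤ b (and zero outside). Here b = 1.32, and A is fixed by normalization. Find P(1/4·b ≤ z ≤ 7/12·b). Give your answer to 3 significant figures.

P ≈ 0.550

|ψ|² is the probability density, so P = ∫_{1/4·b}^{7/12·b} |ψ|² dz.
The normalization integral ∫|ψ|²dz over the whole domain equals b^5/30·A², and A² cancels in the ratio.
In terms of u = z/b (A² and the length scale cancel between numerator and denominator), P = [∫_{1/4}^{7/12} u^2·(1 - u)^2 du] / [∫_{0}^{1} u^2·(1 - u)^2 du].
An antiderivative of u^2·(1 - u)^2 is u^3·(6·u^2 - 15·u + 10)/30; evaluating from 1/4 to 7/12 gives ≈ 0.018329, while the full integral is 1/30.
Taking the ratio, P = 0.5499.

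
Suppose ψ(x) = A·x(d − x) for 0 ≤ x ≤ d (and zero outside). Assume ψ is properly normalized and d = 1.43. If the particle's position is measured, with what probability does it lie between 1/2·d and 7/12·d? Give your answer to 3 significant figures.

P ≈ 0.153

The probability is P = ∫ |ψ|² dx over [1/2·d, 7/12·d].
With A² fixed by ∫|ψ|² = 1, i.e. A² = (d^5/30)^(−1), substitute and integrate.
In terms of u = x/d (A² and the length scale cancel between numerator and denominator), P = [∫_{1/2}^{7/12} u^2·(1 - u)^2 du] / [∫_{0}^{1} u^2·(1 - u)^2 du].
With ∫ u^2·(1 - u)^2 du = u^3·(6·u^2 - 15·u + 10)/30 + C, the region integral is ≈ 0.0051127 and the full one is 1/30.
Evaluating gives P = 0.1534.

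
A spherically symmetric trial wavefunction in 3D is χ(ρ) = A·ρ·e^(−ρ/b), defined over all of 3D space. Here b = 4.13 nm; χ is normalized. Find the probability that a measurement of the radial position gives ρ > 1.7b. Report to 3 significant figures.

P = ∫ |χ|² 4πρ² dρ over ρ > 1.7b.
A² is fixed by ∫₀^∞ 4πρ²|χ|² dρ = 1, i.e. A² = (3·π·b^5)^(−1).
Substituting u = ρ/b, A², 4π and the length scale all cancel in the ratio: P = ∫_{1.7}^{∞} u^4·e^(-2·u) du / ∫_{0}^{∞} u^4·e^(-2·u) du.
An antiderivative of u^4·e^(-2·u) is -(u^4/2 + u^3 + 3·u^2/2 + 3·u/2 + 3/4)·e^(-2·u); evaluating from 1.7 to ∞ gives ≈ 0.55814, while the full integral is 3/4.
Taking the ratio yields P = 0.7442.

P ≈ 0.744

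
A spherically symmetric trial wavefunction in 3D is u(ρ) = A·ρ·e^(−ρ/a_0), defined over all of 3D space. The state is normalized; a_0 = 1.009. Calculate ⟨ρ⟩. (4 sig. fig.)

⟨ρ⟩ = ∫ ρ |u|² 4πρ² dρ over the full domain.
Evaluating both integrals, ⟨ρ⟩ = 5·a_0/2.
Putting a_0 = 1.009 gives 2.5225.

⟨ρ⟩ ≈ 2.523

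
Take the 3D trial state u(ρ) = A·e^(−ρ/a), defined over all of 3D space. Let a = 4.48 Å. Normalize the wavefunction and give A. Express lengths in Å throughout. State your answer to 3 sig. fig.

A ≈ 0.0595 Å^(-3/2)

The normalization condition is ∫|u|² 4πρ² dρ = 1 from 0 to ∞.
Recall ∫₀^∞ ρ^m e^(−ρ/β) dρ = m!·β^(m+1), with u = A·e^(−ρ/a), the integral evaluates to A²·[π·a^3].
So A² = (π·a^3)^(−1).
Plugging in a = 4.48 yields A = 0.05950.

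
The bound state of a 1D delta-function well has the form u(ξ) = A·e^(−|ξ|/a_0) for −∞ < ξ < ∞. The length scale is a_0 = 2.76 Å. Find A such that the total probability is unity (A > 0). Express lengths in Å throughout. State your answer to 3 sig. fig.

Normalization requires ∫|u|² dξ = 1, integrated from −∞ to ∞.
Using ∫₀^∞ ξⁿ e^(−αξ) dξ = n!/αⁿ⁺¹, with u = A·e^(−|ξ|/a_0), the integral evaluates to A²·[a_0].
Hence A² = 1/[a_0].
Substituting a_0 = 2.76 gives A² = 0.3623, so A = 0.6019.

A ≈ 0.602 Å^(-1/2)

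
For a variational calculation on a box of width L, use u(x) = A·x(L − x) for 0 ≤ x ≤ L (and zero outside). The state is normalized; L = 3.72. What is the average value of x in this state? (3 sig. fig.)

⟨x⟩ = ∫ x |u|² dx over the full domain.
Expanding the polynomial and integrating term by term, since the A² factors cancel between numerator and denominator, ⟨x⟩ = L/2.
With L = 3.72, ⟨x⟩ = 1.860.

⟨x⟩ ≈ 1.86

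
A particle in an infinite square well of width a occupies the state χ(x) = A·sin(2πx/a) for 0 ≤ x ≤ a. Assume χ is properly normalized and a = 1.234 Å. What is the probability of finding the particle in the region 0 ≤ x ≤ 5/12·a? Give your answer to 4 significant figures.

The probability is P = ∫ |χ|² dx over [0, 5/12·a].
With A² fixed by ∫|χ|² = 1, i.e. A² = (a/2)^(−1), substitute and integrate.
Substituting u = x/a, A² and the length scale cancel in the ratio: P = ∫_{0}^{5/12} sin(2·π·u)^2 du / ∫_{0}^{1} sin(2·π·u)^2 du.
With ∫ sin(2·π·u)^2 du = u/2 - sin(4·π·u)/(8·π) + C, the region integral is √(3)/(16·π) + 5/24 and the full one is 1/2.
This works out to P = √(3)/(8·π) + 5/12.

P ≈ 0.4856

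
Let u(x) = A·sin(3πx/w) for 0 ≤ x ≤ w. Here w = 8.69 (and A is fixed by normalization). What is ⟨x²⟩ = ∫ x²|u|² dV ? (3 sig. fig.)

⟨x^2⟩ ≈ 24.7

⟨x²⟩ = ∫ x^2 |u|² dx over the full domain.
With ∫₀^w sin²(nπx/w) dx = w/2, since the A² factors cancel between numerator and denominator, ⟨x²⟩ = -w^2/(18·π^2) + w^2/3.
With w = 8.69, ⟨x^2⟩ = 24.75.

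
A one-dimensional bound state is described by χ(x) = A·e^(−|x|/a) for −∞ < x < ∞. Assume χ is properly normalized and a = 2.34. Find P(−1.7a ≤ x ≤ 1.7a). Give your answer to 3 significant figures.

P ≈ 0.967

P = ∫_{−1.7a}^{1.7a} |χ(x)|² dx.
The normalization integral ∫|χ|²dx over the whole domain equals a·A², and A² cancels in the ratio.
Both integrals are even about x = 0, so only the x ≥ 0 halves are needed (the factors of 2 cancel). Let u = x/a; then A² and the length scale cancel, so P = ∫_{0}^{1.7} e^(-2·u) du ÷ ∫_{0}^{∞} e^(-2·u) du.
An antiderivative of e^(-2·u) is -e^(-2·u)/2; evaluating from 0 to 1.7 gives 1/2 - e^(-17/5)/2, while the full integral is 1/2.
Taking the ratio, P = 0.9666.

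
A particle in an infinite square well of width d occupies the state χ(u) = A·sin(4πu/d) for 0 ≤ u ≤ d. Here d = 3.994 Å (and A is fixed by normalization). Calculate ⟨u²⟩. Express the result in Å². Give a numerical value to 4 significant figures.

⟨u^2⟩ ≈ 5.267 Å^2

By definition ⟨u²⟩ = ∫ u^2 |χ(u)|² du.
Evaluating both integrals, ⟨u²⟩ = -d^2/(32·π^2) + d^2/3.
With d = 3.994, ⟨u^2⟩ = 5.2668.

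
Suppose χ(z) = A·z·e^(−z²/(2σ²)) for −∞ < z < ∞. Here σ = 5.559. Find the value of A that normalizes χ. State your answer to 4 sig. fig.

The normalization condition is ∫|χ|² dz = 1 from −∞ to ∞.
∫|χ|² dz = A²·(√(π)·σ^3/2).
Hence A² = 1/[√(π)·σ^3/2].
Plugging in σ = 5.559 yields A = 0.081046.

A ≈ 0.08105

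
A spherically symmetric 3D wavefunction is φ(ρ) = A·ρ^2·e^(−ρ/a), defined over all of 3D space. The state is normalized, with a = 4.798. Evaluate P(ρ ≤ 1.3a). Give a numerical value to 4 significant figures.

P ≈ 0.01717

P = ∫ |φ|² 4πρ² dρ over ρ ≤ 1.3a.
A² is fixed by ∫₀^∞ 4πρ²|φ|² dρ = 1, i.e. A² = (45·π·a^7/2)^(−1).
Let u = ρ/a; then A², 4π and the length scale all cancel, so P = ∫_{0}^{1.3} u^6·e^(-2·u) du ÷ ∫_{0}^{∞} u^6·e^(-2·u) du.
Using ∫ u^6·e^(-2·u) du = -(4·u^6 + 12·u^5 + 30·u^4 + 60·u^3 + 90·u^2 + 90·u + 45)·e^(-2·u)/8, the numerator is ≈ 0.0965818 and the denominator is 45/8.
Taking the ratio yields P = 0.017170.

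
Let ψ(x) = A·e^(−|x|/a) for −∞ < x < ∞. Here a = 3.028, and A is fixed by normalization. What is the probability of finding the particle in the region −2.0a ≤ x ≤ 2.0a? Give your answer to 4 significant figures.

|ψ|² is the probability density, so P = ∫_{−2.0a}^{2.0a} |ψ|² dx.
With A² fixed by ∫|ψ|² = 1, i.e. A² = (a)^(−1), substitute and integrate.
By symmetry take twice the x ≥ 0 contribution in numerator and denominator; the 2's cancel. Substituting u = x/a, A² and the length scale cancel in the ratio: P = ∫_{0}^{2.0} e^(-2·u) du / ∫_{0}^{∞} e^(-2·u) du.
An antiderivative of e^(-2·u) is -e^(-2·u)/2; evaluating from 0 to 2.0 gives 1/2 - e^(-4)/2, while the full integral is 1/2.
Evaluating gives P = 0.98168.

P ≈ 0.9817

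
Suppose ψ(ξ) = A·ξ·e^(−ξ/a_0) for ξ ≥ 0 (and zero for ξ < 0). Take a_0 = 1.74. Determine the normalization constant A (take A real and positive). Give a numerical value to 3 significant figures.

A ≈ 0.871

We need A² ∫|f|² dξ = 1, taking the integral from 0 to ∞.
Using ∫₀^∞ ξⁿ e^(−αξ) dξ = n!/αⁿ⁺¹, with ψ = A·ξ·e^(−ξ/a_0), the integral evaluates to A²·[a_0^3/4].
Setting this equal to 1 gives A² = 1/(a_0^3/4).
Plugging in a_0 = 1.74 yields A = 0.8714.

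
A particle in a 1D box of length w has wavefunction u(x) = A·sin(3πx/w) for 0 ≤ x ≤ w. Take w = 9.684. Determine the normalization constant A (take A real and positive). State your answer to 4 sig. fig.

We need A² ∫|f|² dx = 1, taking the integral from 0 to w.
∫|u|² dx = A²·(w/2).
So A² = (w/2)^(−1).
With w = 9.684: A² = 0.20653 and A = 0.45445.

A ≈ 0.4545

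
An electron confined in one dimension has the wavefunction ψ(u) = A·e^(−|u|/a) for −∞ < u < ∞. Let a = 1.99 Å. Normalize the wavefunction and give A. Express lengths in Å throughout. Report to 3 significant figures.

The normalization condition is ∫|ψ|² du = 1 from −∞ to ∞.
With ∫₀^∞ u^0 e^(−αu) du = 0!/α^1, carrying out the integral gives A² · a.
Plugging in a = 1.99 yields A = 0.7089.

A ≈ 0.709 Å^(-1/2)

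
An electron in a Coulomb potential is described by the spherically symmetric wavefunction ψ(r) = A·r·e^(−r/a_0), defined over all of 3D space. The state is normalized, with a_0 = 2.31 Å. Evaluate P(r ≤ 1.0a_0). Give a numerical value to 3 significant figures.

P = ∫ |ψ|² 4πr² dr over r ≤ 1.0a_0.
The full normalization integral is A²·[3·π·a_0^5] = 1, fixing A².
In terms of u = r/a_0 (A², 4π and the length scale all cancel between numerator and denominator), P = [∫_{0}^{1.0} u^4·e^(-2·u) du] / [∫_{0}^{∞} u^4·e^(-2·u) du].
Using ∫ u^4·e^(-2·u) du = -(u^4/2 + u^3 + 3·u^2/2 + 3·u/2 + 3/4)·e^(-2·u), the numerator is 3/4 - 21·e^(-2)/4 and the denominator is 3/4.
The region integral divided by the full integral gives P = 0.05265.

P ≈ 0.0527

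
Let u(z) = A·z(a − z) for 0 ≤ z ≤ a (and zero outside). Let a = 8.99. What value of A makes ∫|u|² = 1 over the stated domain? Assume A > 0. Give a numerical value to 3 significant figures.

Require ∫ |u|² dz = 1 over the whole domain.
Expanding the polynomial and integrating term by term, the integral (without the A² prefactor) comes out to a^5/30.
Hence A² = 1/[a^5/30].
Plugging in a = 8.99 yields A = 0.02260.

A ≈ 0.0226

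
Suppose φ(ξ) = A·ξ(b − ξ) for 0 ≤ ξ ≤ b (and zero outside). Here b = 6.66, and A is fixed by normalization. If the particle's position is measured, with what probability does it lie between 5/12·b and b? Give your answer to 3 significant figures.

|φ|² is the probability density, so P = ∫_{5/12·b}^{b} |φ|² dξ.
The normalization integral ∫|φ|²dξ over the whole domain equals b^5/30·A², and A² cancels in the ratio.
In terms of u = ξ/b (A² and the length scale cancel between numerator and denominator), P = [∫_{5/12}^{1} u^2·(1 - u)^2 du] / [∫_{0}^{1} u^2·(1 - u)^2 du].
An antiderivative of u^2·(1 - u)^2 is u^3·(6·u^2 - 15·u + 10)/30; evaluating from 5/12 to 1 gives ≈ 0.021779, while the full integral is 1/30.
Evaluating gives P = 0.6534.

P ≈ 0.653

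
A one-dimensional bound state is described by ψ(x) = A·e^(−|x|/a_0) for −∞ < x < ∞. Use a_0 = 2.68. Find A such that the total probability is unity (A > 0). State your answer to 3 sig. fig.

A ≈ 0.611

Require ∫ |ψ|² dx = 1 over the whole domain.
∫|ψ|² dx = A²·(a_0).
So A² = (a_0)^(−1).
Plugging in a_0 = 2.68 yields A = 0.6108.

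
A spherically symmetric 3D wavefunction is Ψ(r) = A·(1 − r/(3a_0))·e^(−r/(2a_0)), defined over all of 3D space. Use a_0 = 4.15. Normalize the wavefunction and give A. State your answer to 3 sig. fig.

A ≈ 0.0409

The normalization condition is ∫|Ψ|² 4πr² dr = 1 from 0 to ∞.
The angular integral contributes 4π, leaving ∫₀^∞ r²|Ψ|² dr.
With ∫₀^∞ r^4 e^(−αr) dr = 4!/α^5, the integral (without the A² prefactor) comes out to 8·π·a_0^3/3.
So A² = (8·π·a_0^3/3)^(−1).
Plugging in a_0 = 4.15 yields A = 0.04087.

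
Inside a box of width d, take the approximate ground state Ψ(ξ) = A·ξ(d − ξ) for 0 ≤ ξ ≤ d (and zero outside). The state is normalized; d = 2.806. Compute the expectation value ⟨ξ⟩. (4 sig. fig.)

The expectation value is the |Ψ|²-weighted average of ξ: ∫ ξ|Ψ|² dξ.
Expanding the polynomial and integrating term by term, the ratio of the moment integral to the normalization integral gives ⟨ξ⟩ = d/2.
With d = 2.806, ⟨ξ⟩ = 1.4030.

⟨ξ⟩ ≈ 1.403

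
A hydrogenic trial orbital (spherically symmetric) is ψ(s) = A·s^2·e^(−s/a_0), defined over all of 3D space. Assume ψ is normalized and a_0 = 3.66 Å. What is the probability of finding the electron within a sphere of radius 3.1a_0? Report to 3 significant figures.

P ≈ 0.426

Integrate the radial probability density 4πs²|ψ|² over s ≤ 3.1a_0.
The full normalization integral is A²·[45·π·a_0^7/2] = 1, fixing A².
Let u = s/a_0; then A², 4π and the length scale all cancel, so P = ∫_{0}^{3.1} u^6·e^(-2·u) du ÷ ∫_{0}^{∞} u^6·e^(-2·u) du.
Using ∫ u^6·e^(-2·u) du = -(4·u^6 + 12·u^5 + 30·u^4 + 60·u^3 + 90·u^2 + 90·u + 45)·e^(-2·u)/8, the numerator is ≈ 2.3951 and the denominator is 45/8.
The region integral divided by the full integral gives P = 0.4258.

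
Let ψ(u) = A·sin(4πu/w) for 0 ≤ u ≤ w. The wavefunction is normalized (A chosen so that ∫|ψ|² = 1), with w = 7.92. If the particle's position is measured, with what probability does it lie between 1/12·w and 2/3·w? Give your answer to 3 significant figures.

P ≈ 0.652

|ψ|² is the probability density, so P = ∫_{1/12·w}^{2/3·w} |ψ|² du.
With A² fixed by ∫|ψ|² = 1, i.e. A² = (w/2)^(−1), substitute and integrate.
Let t = u/w; then A² and the length scale cancel, so P = ∫_{1/12}^{2/3} sin(4·π·t)^2 dt ÷ ∫_{0}^{1} sin(4·π·t)^2 dt.
Using ∫ sin(4·π·t)^2 dt = t/2 - sin(4·π·t)·cos(4·π·t)/(8·π), the numerator is √(3)/(16·π) + 7/24 and the denominator is 1/2.
Evaluating gives P = √(3)/(8·π) + 7/12.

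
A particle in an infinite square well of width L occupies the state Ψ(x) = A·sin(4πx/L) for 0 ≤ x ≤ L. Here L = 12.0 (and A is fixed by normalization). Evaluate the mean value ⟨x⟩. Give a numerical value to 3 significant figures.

⟨x⟩ ≈ 6.00

⟨x⟩ = ∫ x |Ψ|² dx over the full domain.
Evaluating both integrals, ⟨x⟩ = L/2.
With L = 12.0, ⟨x⟩ = 6.000.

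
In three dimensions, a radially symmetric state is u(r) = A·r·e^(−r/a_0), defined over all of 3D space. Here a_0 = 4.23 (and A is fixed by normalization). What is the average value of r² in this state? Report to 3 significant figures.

⟨r^2⟩ ≈ 134

The expectation value is the |u|²-weighted average of r^2: ∫ r^2|u|² 4πr² dr.
Using ∫₀^∞ rⁿ e^(−αr) dr = n!/αⁿ⁺¹, evaluating both integrals, ⟨r²⟩ = 15·a_0^2/2.
Putting a_0 = 4.23 gives 134.2.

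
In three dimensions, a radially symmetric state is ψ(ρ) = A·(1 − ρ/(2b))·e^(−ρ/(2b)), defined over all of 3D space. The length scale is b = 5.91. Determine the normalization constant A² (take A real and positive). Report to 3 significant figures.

The normalization condition is ∫|ψ|² 4πρ² dρ = 1 from 0 to ∞.
The angular integral contributes 4π, leaving ∫₀^∞ ρ²|ψ|² dρ.
∫|ψ|² 4πρ² dρ = A²·(8·π·b^3).
So A² = (8·π·b^3)^(−1).
Plugging in b = 5.91 yields A = 0.01388.

A^2 ≈ 0.000193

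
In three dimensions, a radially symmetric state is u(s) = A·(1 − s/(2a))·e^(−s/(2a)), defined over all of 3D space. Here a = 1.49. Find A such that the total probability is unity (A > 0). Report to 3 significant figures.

Require ∫ |u|² 4πs² ds = 1 over the whole domain.
The angular integral contributes 4π, leaving ∫₀^∞ s²|u|² ds.
The integral (without the A² prefactor) comes out to 8·π·a^3.
So A² = (8·π·a^3)^(−1).
Plugging in a = 1.49 yields A = 0.1097.

A ≈ 0.110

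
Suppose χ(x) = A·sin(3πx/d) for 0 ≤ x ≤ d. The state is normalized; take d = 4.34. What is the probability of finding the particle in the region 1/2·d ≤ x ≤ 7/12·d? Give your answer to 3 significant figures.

P ≈ 0.136

The probability is P = ∫ |χ|² dx over [1/2·d, 7/12·d].
The normalization integral ∫|χ|²dx over the whole domain equals d/2·A², and A² cancels in the ratio.
Let u = x/d; then A² and the length scale cancel, so P = ∫_{1/2}^{7/12} sin(3·π·u)^2 du ÷ ∫_{0}^{1} sin(3·π·u)^2 du.
Using ∫ sin(3·π·u)^2 du = u/2 - sin(6·π·u)/(12·π), the numerator is 1/(12·π) + 1/24 and the denominator is 1/2.
The result is P = (2 + π)/(12·π).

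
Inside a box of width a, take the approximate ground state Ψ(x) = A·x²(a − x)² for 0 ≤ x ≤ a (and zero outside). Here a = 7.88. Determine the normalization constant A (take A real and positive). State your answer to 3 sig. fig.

We need A² ∫|f|² dx = 1, taking the integral from 0 to a.
Expanding the polynomial and integrating term by term, ∫|Ψ|² dx = A²·(a^9/630).
So A² = (a^9/630)^(−1).
Substituting a = 7.88 gives A² = 0.000005378, so A = 0.002319.

A ≈ 0.00232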